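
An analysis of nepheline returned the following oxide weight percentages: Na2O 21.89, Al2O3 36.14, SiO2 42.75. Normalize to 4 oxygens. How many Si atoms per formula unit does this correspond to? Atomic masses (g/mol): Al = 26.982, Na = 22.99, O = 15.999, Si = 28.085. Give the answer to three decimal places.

1.002 Si apfu

21.89 wt% Na2O ÷ 61.979 g/mol = 0.35318 mol, giving 0.70636 Na and 0.35318 O.
36.14 wt% Al2O3 ÷ 101.961 g/mol = 0.35445 mol, giving 0.70890 Al and 1.06335 O.
42.75 wt% SiO2 ÷ 60.083 g/mol = 0.71152 mol, giving 0.71152 Si and 1.42304 O.
Oxygen sums to 2.83957; scaling by 4/2.83957 = 1.40866 puts the formula on 4 O.
Si: 0.71152 × 1.40866 = 1.002 atoms per formula unit.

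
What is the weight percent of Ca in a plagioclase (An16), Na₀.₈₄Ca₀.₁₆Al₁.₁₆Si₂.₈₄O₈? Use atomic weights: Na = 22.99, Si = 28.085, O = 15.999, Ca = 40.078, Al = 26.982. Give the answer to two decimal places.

Formula mass = 0.84*22.99 + 0.16*40.078 + 1.16*26.982 + 2.84*28.085 + 8*15.999 = 264.777 g/mol, of which 6.412 g is Ca.
So Ca makes up 6.412/264.777 = 0.0242 of the mass, i.e. 2.42%.

2.42 mass %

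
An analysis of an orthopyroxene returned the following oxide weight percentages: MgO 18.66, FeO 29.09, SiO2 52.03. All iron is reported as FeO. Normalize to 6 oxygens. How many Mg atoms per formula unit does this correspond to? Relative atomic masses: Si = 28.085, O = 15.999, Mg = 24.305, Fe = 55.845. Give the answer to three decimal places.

MgO (M=40.304): mol = 0.46298; Mg = 0.46298, O = 0.46298.
FeO (M=71.844): mol = 0.40491; Fe = 0.40491, O = 0.40491.
SiO2 (M=60.083): mol = 0.86597; Si = 0.86597, O = 1.73194.
ΣO = 2.59983; factor = 6/ΣO = 2.30784.
Mg apfu = 0.46298 × 2.30784 = 1.068.

1.068 Mg apfu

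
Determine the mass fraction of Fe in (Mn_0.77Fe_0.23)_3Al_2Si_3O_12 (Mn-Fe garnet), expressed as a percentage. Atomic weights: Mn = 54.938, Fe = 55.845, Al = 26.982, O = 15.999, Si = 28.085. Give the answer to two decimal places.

Molar mass of (Mn_0.77Fe_0.23)_3Al_2Si_3O_12: 2.31*54.938 + 0.69*55.845 + 2*26.982 + 3*28.085 + 12*15.999 = 495.647 g/mol.
Mass of Fe per formula unit: 0.69 × 55.845 = 38.533 g.
Weight fraction Fe = 38.533 / 495.647 = 0.0777.

7.77 mass %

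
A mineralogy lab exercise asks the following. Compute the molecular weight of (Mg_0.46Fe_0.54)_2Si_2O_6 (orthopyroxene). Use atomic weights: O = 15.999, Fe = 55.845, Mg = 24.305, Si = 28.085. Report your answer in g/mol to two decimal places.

The formula mass is the sum 0.92·24.305 + 1.08·55.845 + 2·28.085 + 6·15.999.

234.84 g/mol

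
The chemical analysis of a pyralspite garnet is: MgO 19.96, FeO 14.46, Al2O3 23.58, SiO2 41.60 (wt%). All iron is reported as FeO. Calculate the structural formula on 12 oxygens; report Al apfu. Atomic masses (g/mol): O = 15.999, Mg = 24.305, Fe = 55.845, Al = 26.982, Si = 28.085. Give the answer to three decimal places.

2.000 Al apfu

19.96 wt% MgO ÷ 40.304 g/mol = 0.49524 mol, giving 0.49524 Mg and 0.49524 O.
14.46 wt% FeO ÷ 71.844 g/mol = 0.20127 mol, giving 0.20127 Fe and 0.20127 O.
23.58 wt% Al2O3 ÷ 101.961 g/mol = 0.23126 mol, giving 0.46252 Al and 0.69378 O.
41.60 wt% SiO2 ÷ 60.083 g/mol = 0.69238 mol, giving 0.69238 Si and 1.38476 O.
Oxygen sums to 2.77505; scaling by 12/2.77505 = 4.32425 puts the formula on 12 O.
Al: 0.46252 × 4.32425 = 2.000 atoms per formula unit.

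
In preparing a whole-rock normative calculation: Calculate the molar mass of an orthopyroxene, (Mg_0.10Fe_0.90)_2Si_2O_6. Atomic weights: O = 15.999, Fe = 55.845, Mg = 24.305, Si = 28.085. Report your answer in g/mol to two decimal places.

257.55 g/mol

Mg: 0.20 × 24.305 = 4.8610
Fe: 1.80 × 55.845 = 100.5210
Si: 2 × 28.085 = 56.1700
O: 6 × 15.999 = 95.9940
Summing the contributions gives the formula mass.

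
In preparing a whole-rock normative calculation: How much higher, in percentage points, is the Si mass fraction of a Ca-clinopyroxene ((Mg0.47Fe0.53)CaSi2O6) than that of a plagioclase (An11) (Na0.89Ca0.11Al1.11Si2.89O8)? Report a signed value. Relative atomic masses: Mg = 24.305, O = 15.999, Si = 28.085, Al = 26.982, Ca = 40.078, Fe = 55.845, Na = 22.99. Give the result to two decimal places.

Si in (Mg0.47Fe0.53)CaSi2O6: molar mass 233.263 g/mol; 2×28.085 = 56.170 g → 24.08 wt%.
Si in Na0.89Ca0.11Al1.11Si2.89O8: molar mass 263.977 g/mol; 2.89×28.085 = 81.166 g → 30.75 wt%.
Difference = 24.08 − 30.75 = -6.67 percentage points.

-6.67 percentage points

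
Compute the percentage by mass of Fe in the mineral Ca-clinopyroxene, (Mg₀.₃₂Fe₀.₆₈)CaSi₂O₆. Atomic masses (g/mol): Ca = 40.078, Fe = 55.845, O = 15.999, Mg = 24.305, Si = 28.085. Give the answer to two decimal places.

15.96 mass %

Molar mass of (Mg₀.₃₂Fe₀.₆₈)CaSi₂O₆: 0.32×24.305 + 0.68×55.845 + 1×40.078 + 2×28.085 + 6×15.999 = 237.994 g/mol.
Mass of Fe per formula unit: 0.68 × 55.845 = 37.975 g.
Weight fraction Fe = 37.975 / 237.994 = 0.1596.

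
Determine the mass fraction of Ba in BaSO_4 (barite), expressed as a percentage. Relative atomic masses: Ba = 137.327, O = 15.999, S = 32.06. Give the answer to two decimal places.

Formula mass = 1×137.327 + 1×32.06 + 4×15.999 = 233.383 g/mol, of which 137.327 g is Ba.
So Ba makes up 137.327/233.383 = 0.5884 of the mass, i.e. 58.84%.

58.84 wt%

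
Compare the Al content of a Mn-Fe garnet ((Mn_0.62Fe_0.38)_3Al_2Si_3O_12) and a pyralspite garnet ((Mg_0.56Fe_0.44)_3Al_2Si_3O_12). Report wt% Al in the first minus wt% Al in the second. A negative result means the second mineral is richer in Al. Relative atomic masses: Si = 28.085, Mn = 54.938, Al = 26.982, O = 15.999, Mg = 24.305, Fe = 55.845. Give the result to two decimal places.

First mineral: 53.964 g Al in 496.055 g formula = 10.88 wt% Al.
Second mineral: 53.964 g Al in 444.755 g formula = 12.13 wt% Al.
10.88% − 12.13% gives a difference of -1.25 percentage points.

-1.25 percentage points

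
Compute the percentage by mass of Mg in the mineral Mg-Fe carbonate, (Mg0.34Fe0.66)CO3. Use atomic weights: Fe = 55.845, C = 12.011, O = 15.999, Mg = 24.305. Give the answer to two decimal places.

Molar mass of (Mg0.34Fe0.66)CO3: 0.34×24.305 + 0.66×55.845 + 1×12.011 + 3×15.999 = 105.129 g/mol.
Mass of Mg per formula unit: 0.34 × 24.305 = 8.264 g.
Weight fraction Mg = 8.264 / 105.129 = 0.0786.

7.86 mass %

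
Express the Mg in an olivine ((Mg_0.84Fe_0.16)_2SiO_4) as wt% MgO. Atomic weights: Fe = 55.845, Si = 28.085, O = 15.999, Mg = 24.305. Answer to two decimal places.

M((Mg_0.84Fe_0.16)_2SiO_4) = 150.784 g/mol; M(MgO) = 40.304 g/mol.
Moles MgO per formula unit = 1.68 Mg ÷ 1 = 1.6800.
MgO fraction = (1.6800 × 40.304) / 150.784 = 67.711/150.784 = 0.4491.

44.91 wt%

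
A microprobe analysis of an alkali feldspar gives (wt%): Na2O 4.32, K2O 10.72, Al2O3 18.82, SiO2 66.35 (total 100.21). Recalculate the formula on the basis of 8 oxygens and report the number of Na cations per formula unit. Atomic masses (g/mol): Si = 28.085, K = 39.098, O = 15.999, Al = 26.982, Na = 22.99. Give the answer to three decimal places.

0.379 Na apfu

Na2O: 4.32/61.979 = 0.06970 mol → 0.13940 mol Na, 0.06970 mol O.
K2O: 10.72/94.195 = 0.11381 mol → 0.22762 mol K, 0.11381 mol O.
Al2O3: 18.82/101.961 = 0.18458 mol → 0.36916 mol Al, 0.55374 mol O.
SiO2: 66.35/60.083 = 1.10431 mol → 1.10431 mol Si, 2.20862 mol O.
Total oxygen = 2.94587 mol. Normalization factor = 8/2.94587 = 2.71567.
Na per 8 O = 0.13940 × 2.71567 = 0.379.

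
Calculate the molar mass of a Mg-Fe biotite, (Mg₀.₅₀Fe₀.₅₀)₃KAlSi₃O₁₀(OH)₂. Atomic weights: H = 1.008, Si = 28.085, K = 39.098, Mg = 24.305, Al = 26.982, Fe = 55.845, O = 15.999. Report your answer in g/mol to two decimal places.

Mg: 1.50 × 24.305 = 36.4575
Fe: 1.50 × 55.845 = 83.7675
K: 1 × 39.098 = 39.0980
Al: 1 × 26.982 = 26.9820
Si: 3 × 28.085 = 84.2550
O: 12 × 15.999 = 191.9880
H: 2 × 1.008 = 2.0160
Summing the contributions gives the formula mass.

464.56 g/mol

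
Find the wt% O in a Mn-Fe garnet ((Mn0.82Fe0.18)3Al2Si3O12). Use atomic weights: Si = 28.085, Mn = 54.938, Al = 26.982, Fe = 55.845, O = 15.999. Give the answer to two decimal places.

M((Mn0.82Fe0.18)3Al2Si3O12) = 495.511 g/mol.
O contributes 12 × 15.999 = 191.988 g per mole.
191.988/495.511 = 0.3875 → 38.75%.

38.75 wt%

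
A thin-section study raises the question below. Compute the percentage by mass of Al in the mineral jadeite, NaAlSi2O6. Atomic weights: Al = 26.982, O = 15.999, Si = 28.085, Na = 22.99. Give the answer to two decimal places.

Formula mass = 1·22.99 + 1·26.982 + 2·28.085 + 6·15.999 = 202.136 g/mol, of which 26.982 g is Al.
So Al makes up 26.982/202.136 = 0.1335 of the mass, i.e. 13.35%.

13.35 wt%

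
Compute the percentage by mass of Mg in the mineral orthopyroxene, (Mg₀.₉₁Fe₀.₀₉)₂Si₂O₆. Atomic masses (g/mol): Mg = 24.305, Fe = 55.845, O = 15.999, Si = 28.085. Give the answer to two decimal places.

21.43 weight percent

Formula mass = 1.82×24.305 + 0.18×55.845 + 2×28.085 + 6×15.999 = 206.451 g/mol, of which 44.235 g is Mg.
So Mg makes up 44.235/206.451 = 0.2143 of the mass, i.e. 21.43%.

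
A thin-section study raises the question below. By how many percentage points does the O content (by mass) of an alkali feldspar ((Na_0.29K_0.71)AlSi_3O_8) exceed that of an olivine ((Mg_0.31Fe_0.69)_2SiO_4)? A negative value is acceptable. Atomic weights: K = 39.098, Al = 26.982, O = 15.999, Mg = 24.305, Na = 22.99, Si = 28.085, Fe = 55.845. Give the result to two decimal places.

M((Na_0.29K_0.71)AlSi_3O_8) = 273.656 g/mol, so wt% O = 127.992/273.656 × 100 = 46.77%.
M((Mg_0.31Fe_0.69)_2SiO_4) = 184.216 g/mol, so wt% O = 63.996/184.216 × 100 = 34.74%.
46.77 − 34.74 = 12.03 pp.

12.03 percentage points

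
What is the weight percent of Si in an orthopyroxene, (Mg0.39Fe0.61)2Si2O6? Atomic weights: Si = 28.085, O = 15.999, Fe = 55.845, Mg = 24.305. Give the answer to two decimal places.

23.48 wt%

M((Mg0.39Fe0.61)2Si2O6) = 239.253 g/mol.
Si contributes 2 × 28.085 = 56.170 g per mole.
56.170/239.253 = 0.2348 → 23.48%.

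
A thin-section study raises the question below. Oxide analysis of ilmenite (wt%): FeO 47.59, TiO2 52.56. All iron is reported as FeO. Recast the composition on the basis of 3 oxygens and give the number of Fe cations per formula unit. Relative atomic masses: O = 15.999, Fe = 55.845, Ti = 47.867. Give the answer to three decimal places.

1.004 Fe apfu

FeO: 47.59/71.844 = 0.66241 mol → 0.66241 mol Fe, 0.66241 mol O.
TiO2: 52.56/79.865 = 0.65811 mol → 0.65811 mol Ti, 1.31622 mol O.
Total oxygen = 1.97863 mol. Normalization factor = 3/1.97863 = 1.51620.
Fe per 3 O = 0.66241 × 1.51620 = 1.004.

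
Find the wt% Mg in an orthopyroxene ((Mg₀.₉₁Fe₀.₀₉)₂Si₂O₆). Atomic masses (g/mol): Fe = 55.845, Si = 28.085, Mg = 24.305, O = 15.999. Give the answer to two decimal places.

M((Mg₀.₉₁Fe₀.₀₉)₂Si₂O₆) = 206.451 g/mol.
Mg contributes 1.82 × 24.305 = 44.235 g per mole.
44.235/206.451 = 0.2143 → 21.43%.

21.43 weight percent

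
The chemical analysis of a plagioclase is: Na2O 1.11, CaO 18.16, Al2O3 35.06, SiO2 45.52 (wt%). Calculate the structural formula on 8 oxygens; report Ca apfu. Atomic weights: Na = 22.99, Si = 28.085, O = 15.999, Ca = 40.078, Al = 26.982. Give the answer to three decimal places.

0.897 Ca apfu

Na2O (M=61.979): mol = 0.01791; Na = 0.03582, O = 0.01791.
CaO (M=56.077): mol = 0.32384; Ca = 0.32384, O = 0.32384.
Al2O3 (M=101.961): mol = 0.34386; Al = 0.68772, O = 1.03158.
SiO2 (M=60.083): mol = 0.75762; Si = 0.75762, O = 1.51524.
ΣO = 2.88857; factor = 8/ΣO = 2.76954.
Ca apfu = 0.32384 × 2.76954 = 0.897.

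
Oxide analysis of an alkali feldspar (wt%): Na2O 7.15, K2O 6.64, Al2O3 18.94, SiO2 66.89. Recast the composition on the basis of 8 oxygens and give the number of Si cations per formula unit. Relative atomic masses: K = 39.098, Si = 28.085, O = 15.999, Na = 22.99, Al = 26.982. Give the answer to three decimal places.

2.999 Si apfu

7.15 wt% Na2O ÷ 61.979 g/mol = 0.11536 mol, giving 0.23072 Na and 0.11536 O.
6.64 wt% K2O ÷ 94.195 g/mol = 0.07049 mol, giving 0.14098 K and 0.07049 O.
18.94 wt% Al2O3 ÷ 101.961 g/mol = 0.18576 mol, giving 0.37152 Al and 0.55728 O.
66.89 wt% SiO2 ÷ 60.083 g/mol = 1.11329 mol, giving 1.11329 Si and 2.22658 O.
Oxygen sums to 2.96971; scaling by 8/2.96971 = 2.69387 puts the formula on 8 O.
Si: 1.11329 × 2.69387 = 2.999 atoms per formula unit.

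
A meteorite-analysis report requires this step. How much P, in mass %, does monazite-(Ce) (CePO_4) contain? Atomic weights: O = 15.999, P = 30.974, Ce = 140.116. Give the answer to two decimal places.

M(CePO_4) = 235.086 g/mol.
P contributes 1 × 30.974 = 30.974 g per mole.
30.974/235.086 = 0.1318 → 13.18%.

13.18 mass %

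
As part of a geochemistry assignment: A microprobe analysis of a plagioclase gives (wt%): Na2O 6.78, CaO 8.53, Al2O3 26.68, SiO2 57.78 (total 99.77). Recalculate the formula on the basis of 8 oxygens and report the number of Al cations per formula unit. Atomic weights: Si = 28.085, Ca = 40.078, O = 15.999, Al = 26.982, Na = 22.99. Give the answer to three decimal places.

1.410 Al apfu

Na2O: 6.78/61.979 = 0.10939 mol → 0.21878 mol Na, 0.10939 mol O.
CaO: 8.53/56.077 = 0.15211 mol → 0.15211 mol Ca, 0.15211 mol O.
Al2O3: 26.68/101.961 = 0.26167 mol → 0.52334 mol Al, 0.78501 mol O.
SiO2: 57.78/60.083 = 0.96167 mol → 0.96167 mol Si, 1.92334 mol O.
Total oxygen = 2.96985 mol. Normalization factor = 8/2.96985 = 2.69374.
Al per 8 O = 0.52334 × 2.69374 = 1.410.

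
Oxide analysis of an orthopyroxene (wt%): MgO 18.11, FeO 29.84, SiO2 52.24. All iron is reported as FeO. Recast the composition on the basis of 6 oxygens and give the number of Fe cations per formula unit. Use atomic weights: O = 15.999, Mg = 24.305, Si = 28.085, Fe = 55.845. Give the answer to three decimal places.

18.11 wt% MgO ÷ 40.304 g/mol = 0.44934 mol, giving 0.44934 Mg and 0.44934 O.
29.84 wt% FeO ÷ 71.844 g/mol = 0.41534 mol, giving 0.41534 Fe and 0.41534 O.
52.24 wt% SiO2 ÷ 60.083 g/mol = 0.86946 mol, giving 0.86946 Si and 1.73892 O.
Oxygen sums to 2.60360; scaling by 6/2.60360 = 2.30450 puts the formula on 6 O.
Fe: 0.41534 × 2.30450 = 0.957 atoms per formula unit.

0.957 Fe apfu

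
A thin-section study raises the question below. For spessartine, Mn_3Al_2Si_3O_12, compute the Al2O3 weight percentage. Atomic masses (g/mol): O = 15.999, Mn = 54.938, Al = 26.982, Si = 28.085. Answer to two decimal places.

Formula mass = 495.021 g/mol.
2 Al → 1.0000 mol Al2O3 per formula unit; M(Al2O3) = 101.961, so Al2O3 mass = 101.961 g.
101.961/495.021 × 100 = 20.60 wt%.

20.60 wt%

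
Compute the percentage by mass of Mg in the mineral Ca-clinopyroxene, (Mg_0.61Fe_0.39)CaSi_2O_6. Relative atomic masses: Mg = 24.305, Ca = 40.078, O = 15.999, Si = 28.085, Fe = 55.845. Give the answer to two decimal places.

M((Mg_0.61Fe_0.39)CaSi_2O_6) = 228.848 g/mol.
Mg contributes 0.61 × 24.305 = 14.826 g per mole.
14.826/228.848 = 0.0648 → 6.48%.

6.48 weight percent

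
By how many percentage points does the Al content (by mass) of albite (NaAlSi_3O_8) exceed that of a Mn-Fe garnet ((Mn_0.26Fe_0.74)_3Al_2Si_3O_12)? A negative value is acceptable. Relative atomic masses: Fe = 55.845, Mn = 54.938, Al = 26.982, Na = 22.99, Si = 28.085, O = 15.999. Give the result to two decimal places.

-0.57 percentage points

Al in NaAlSi_3O_8: molar mass 262.219 g/mol; 1×26.982 = 26.982 g → 10.29 wt%.
Al in (Mn_0.26Fe_0.74)_3Al_2Si_3O_12: molar mass 497.035 g/mol; 2×26.982 = 53.964 g → 10.86 wt%.
Difference = 10.29 − 10.86 = -0.57 percentage points.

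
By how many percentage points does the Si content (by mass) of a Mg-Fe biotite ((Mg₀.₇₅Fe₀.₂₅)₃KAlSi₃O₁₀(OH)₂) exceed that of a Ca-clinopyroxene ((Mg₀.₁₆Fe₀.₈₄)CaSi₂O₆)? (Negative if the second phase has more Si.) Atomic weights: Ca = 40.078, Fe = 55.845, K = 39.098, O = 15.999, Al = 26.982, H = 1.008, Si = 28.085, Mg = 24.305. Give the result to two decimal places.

Si in (Mg₀.₇₅Fe₀.₂₅)₃KAlSi₃O₁₀(OH)₂: molar mass 440.909 g/mol; 3×28.085 = 84.255 g → 19.11 wt%.
Si in (Mg₀.₁₆Fe₀.₈₄)CaSi₂O₆: molar mass 243.041 g/mol; 2×28.085 = 56.170 g → 23.11 wt%.
Difference = 19.11 − 23.11 = -4.00 percentage points.

-4.00 percentage points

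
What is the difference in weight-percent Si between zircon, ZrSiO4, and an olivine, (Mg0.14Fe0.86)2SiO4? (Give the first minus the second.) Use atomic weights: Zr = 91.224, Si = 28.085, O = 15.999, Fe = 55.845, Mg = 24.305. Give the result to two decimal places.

Si in ZrSiO4: molar mass 183.305 g/mol; 1×28.085 = 28.085 g → 15.32 wt%.
Si in (Mg0.14Fe0.86)2SiO4: molar mass 194.940 g/mol; 1×28.085 = 28.085 g → 14.41 wt%.
Difference = 15.32 − 14.41 = 0.91 percentage points.

0.91 percentage points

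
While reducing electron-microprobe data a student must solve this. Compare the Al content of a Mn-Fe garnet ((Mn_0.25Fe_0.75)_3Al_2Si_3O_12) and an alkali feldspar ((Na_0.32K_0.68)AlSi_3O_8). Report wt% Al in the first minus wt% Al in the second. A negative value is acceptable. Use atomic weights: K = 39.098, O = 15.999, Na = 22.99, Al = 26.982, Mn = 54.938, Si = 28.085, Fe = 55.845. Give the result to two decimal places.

0.98 percentage points

Al in (Mn_0.25Fe_0.75)_3Al_2Si_3O_12: molar mass 497.062 g/mol; 2×26.982 = 53.964 g → 10.86 wt%.
Al in (Na_0.32K_0.68)AlSi_3O_8: molar mass 273.172 g/mol; 1×26.982 = 26.982 g → 9.88 wt%.
Difference = 10.86 − 9.88 = 0.98 percentage points.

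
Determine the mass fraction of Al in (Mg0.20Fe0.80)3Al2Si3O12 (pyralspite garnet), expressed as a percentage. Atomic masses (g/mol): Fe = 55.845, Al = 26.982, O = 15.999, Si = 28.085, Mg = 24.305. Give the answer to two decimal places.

11.27 mass %

Molar mass of (Mg0.20Fe0.80)3Al2Si3O12: 0.60×24.305 + 2.40×55.845 + 2×26.982 + 3×28.085 + 12×15.999 = 478.818 g/mol.
Mass of Al per formula unit: 2 × 26.982 = 53.964 g.
Weight fraction Al = 53.964 / 478.818 = 0.1127.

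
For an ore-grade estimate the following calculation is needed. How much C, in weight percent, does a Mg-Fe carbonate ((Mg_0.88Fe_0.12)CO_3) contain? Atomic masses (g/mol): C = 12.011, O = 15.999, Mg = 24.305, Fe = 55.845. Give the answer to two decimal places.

13.63 weight percent

M((Mg_0.88Fe_0.12)CO_3) = 88.098 g/mol.
C contributes 1 × 12.011 = 12.011 g per mole.
12.011/88.098 = 0.1363 → 13.63%.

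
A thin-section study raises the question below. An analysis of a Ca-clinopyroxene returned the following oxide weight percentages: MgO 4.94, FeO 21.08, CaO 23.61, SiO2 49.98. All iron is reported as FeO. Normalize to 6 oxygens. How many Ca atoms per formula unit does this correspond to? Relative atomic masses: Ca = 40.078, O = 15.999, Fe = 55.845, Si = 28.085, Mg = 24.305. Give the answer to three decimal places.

1.010 Ca apfu

MgO: 4.94/40.304 = 0.12257 mol → 0.12257 mol Mg, 0.12257 mol O.
FeO: 21.08/71.844 = 0.29341 mol → 0.29341 mol Fe, 0.29341 mol O.
CaO: 23.61/56.077 = 0.42103 mol → 0.42103 mol Ca, 0.42103 mol O.
SiO2: 49.98/60.083 = 0.83185 mol → 0.83185 mol Si, 1.66370 mol O.
Total oxygen = 2.50071 mol. Normalization factor = 6/2.50071 = 2.39932.
Ca per 6 O = 0.42103 × 2.39932 = 1.010.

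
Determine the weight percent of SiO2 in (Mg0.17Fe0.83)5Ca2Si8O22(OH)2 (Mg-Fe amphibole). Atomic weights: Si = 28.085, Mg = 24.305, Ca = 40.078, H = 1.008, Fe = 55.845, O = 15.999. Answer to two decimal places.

M((Mg0.17Fe0.83)5Ca2Si8O22(OH)2) = 943.244 g/mol; M(SiO2) = 60.083 g/mol.
Moles SiO2 per formula unit = 8 Si ÷ 1 = 8.0000.
SiO2 fraction = (8.0000 × 60.083) / 943.244 = 480.664/943.244 = 0.5096.

50.96 wt%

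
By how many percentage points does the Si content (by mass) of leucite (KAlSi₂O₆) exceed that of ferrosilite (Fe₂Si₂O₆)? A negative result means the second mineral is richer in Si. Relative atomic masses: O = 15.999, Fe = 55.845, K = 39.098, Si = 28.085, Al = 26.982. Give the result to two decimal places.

4.45 percentage points

Si in KAlSi₂O₆: molar mass 218.244 g/mol; 2×28.085 = 56.170 g → 25.74 wt%.
Si in Fe₂Si₂O₆: molar mass 263.854 g/mol; 2×28.085 = 56.170 g → 21.29 wt%.
Difference = 25.74 − 21.29 = 4.45 percentage points.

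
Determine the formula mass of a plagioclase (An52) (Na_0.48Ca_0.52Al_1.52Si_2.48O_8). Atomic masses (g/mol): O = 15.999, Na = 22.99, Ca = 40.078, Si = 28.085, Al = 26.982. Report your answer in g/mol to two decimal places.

270.53 g/mol

M = 0.48×22.99 + 0.52×40.078 + 1.52×26.982 + 2.48×28.085 + 8×15.999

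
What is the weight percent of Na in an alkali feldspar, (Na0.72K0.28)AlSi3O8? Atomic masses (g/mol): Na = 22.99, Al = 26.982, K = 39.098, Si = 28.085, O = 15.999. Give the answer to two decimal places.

M((Na0.72K0.28)AlSi3O8) = 266.729 g/mol.
Na contributes 0.72 × 22.99 = 16.553 g per mole.
16.553/266.729 = 0.0621 → 6.21%.

6.21 weight percent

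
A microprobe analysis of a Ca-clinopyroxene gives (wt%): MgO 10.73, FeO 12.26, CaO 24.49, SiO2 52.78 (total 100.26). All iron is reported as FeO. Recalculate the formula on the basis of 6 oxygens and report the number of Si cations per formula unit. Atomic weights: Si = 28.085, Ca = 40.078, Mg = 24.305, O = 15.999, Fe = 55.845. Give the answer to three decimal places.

10.73 wt% MgO ÷ 40.304 g/mol = 0.26623 mol, giving 0.26623 Mg and 0.26623 O.
12.26 wt% FeO ÷ 71.844 g/mol = 0.17065 mol, giving 0.17065 Fe and 0.17065 O.
24.49 wt% CaO ÷ 56.077 g/mol = 0.43672 mol, giving 0.43672 Ca and 0.43672 O.
52.78 wt% SiO2 ÷ 60.083 g/mol = 0.87845 mol, giving 0.87845 Si and 1.75690 O.
Oxygen sums to 2.63050; scaling by 6/2.63050 = 2.28094 puts the formula on 6 O.
Si: 0.87845 × 2.28094 = 2.004 atoms per formula unit.

2.004 Si apfu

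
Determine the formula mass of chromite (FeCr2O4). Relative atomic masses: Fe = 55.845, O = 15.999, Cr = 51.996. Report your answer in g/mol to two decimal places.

The formula mass is the sum 1(55.845) + 2(51.996) + 4(15.999).

223.83 g/mol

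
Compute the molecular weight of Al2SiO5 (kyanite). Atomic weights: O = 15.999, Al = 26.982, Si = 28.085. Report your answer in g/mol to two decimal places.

162.04 g/mol

Al: 2 × 26.982 = 53.9640
Si: 1 × 28.085 = 28.0850
O: 5 × 15.999 = 79.9950
Summing the contributions gives the formula mass.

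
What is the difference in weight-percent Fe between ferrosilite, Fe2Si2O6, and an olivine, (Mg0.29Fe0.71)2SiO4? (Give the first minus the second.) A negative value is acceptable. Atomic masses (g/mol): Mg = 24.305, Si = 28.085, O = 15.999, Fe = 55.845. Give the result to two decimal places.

-0.42 percentage points

Fe in Fe2Si2O6: molar mass 263.854 g/mol; 2×55.845 = 111.690 g → 42.33 wt%.
Fe in (Mg0.29Fe0.71)2SiO4: molar mass 185.478 g/mol; 1.42×55.845 = 79.300 g → 42.75 wt%.
Difference = 42.33 − 42.75 = -0.42 percentage points.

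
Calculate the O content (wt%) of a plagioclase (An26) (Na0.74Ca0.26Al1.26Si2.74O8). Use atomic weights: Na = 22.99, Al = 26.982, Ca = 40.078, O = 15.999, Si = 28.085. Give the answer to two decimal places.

48.05 wt%

Formula mass = 0.74·22.99 + 0.26·40.078 + 1.26·26.982 + 2.74·28.085 + 8·15.999 = 266.375 g/mol, of which 127.992 g is O.
So O makes up 127.992/266.375 = 0.4805 of the mass, i.e. 48.05%.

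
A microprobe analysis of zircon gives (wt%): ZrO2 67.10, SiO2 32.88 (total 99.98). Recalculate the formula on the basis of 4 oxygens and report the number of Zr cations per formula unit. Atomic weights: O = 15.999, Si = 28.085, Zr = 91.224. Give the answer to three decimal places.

ZrO2: 67.10/123.222 = 0.54455 mol → 0.54455 mol Zr, 1.08910 mol O.
SiO2: 32.88/60.083 = 0.54724 mol → 0.54724 mol Si, 1.09448 mol O.
Total oxygen = 2.18358 mol. Normalization factor = 4/2.18358 = 1.83185.
Zr per 4 O = 0.54455 × 1.83185 = 0.998.

0.998 Zr apfu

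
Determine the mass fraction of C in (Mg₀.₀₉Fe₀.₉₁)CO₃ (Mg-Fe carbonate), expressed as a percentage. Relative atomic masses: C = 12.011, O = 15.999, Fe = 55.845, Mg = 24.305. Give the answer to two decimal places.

10.63 weight percent

Formula mass = 0.09*24.305 + 0.91*55.845 + 1*12.011 + 3*15.999 = 113.014 g/mol, of which 12.011 g is C.
So C makes up 12.011/113.014 = 0.1063 of the mass, i.e. 10.63%.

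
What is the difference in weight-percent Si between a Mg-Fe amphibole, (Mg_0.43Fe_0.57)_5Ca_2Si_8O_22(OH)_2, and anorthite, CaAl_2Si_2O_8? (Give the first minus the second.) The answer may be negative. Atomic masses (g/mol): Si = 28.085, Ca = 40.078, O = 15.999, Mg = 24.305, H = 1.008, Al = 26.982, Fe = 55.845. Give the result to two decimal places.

Si in (Mg_0.43Fe_0.57)_5Ca_2Si_8O_22(OH)_2: molar mass 902.242 g/mol; 8×28.085 = 224.680 g → 24.90 wt%.
Si in CaAl_2Si_2O_8: molar mass 278.204 g/mol; 2×28.085 = 56.170 g → 20.19 wt%.
Difference = 24.90 − 20.19 = 4.71 percentage points.

4.71 percentage points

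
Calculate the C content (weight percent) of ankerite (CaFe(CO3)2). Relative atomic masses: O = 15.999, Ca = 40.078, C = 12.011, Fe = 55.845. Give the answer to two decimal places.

11.12 weight percent

M(CaFe(CO3)2) = 215.939 g/mol.
C contributes 2 × 12.011 = 24.022 g per mole.
24.022/215.939 = 0.1112 → 11.12%.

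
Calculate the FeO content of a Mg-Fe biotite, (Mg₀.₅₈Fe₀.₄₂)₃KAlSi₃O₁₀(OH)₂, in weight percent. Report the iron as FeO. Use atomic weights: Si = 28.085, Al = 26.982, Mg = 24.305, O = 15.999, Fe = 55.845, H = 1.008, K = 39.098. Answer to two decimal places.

19.81 wt%

Formula mass = 456.994 g/mol.
1.26 Fe → 1.2600 mol FeO per formula unit; M(FeO) = 71.844, so FeO mass = 90.523 g.
90.523/456.994 × 100 = 19.81 wt%.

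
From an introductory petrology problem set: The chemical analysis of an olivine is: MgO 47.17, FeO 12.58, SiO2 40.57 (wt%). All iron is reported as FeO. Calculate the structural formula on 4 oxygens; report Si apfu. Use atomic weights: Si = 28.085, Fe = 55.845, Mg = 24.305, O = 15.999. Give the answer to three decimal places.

1.002 Si apfu

MgO (M=40.304): mol = 1.17036; Mg = 1.17036, O = 1.17036.
FeO (M=71.844): mol = 0.17510; Fe = 0.17510, O = 0.17510.
SiO2 (M=60.083): mol = 0.67523; Si = 0.67523, O = 1.35046.
ΣO = 2.69592; factor = 4/ΣO = 1.48372.
Si apfu = 0.67523 × 1.48372 = 1.002.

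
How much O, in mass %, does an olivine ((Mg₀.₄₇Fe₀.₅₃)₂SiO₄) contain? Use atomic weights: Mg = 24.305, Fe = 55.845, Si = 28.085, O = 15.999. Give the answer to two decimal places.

Molar mass of (Mg₀.₄₇Fe₀.₅₃)₂SiO₄: 0.94×24.305 + 1.06×55.845 + 1×28.085 + 4×15.999 = 174.123 g/mol.
Mass of O per formula unit: 4 × 15.999 = 63.996 g.
Weight fraction O = 63.996 / 174.123 = 0.3675.

36.75 mass %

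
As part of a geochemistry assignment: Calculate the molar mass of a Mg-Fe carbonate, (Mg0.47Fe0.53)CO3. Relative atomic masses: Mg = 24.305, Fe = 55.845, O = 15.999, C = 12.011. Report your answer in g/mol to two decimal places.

101.03 g/mol

M = 0.47×24.305 + 0.53×55.845 + 1×12.011 + 3×15.999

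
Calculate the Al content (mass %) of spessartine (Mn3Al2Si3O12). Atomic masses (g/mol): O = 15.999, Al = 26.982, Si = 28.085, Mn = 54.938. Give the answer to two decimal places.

M(Mn3Al2Si3O12) = 495.021 g/mol.
Al contributes 2 × 26.982 = 53.964 g per mole.
53.964/495.021 = 0.1090 → 10.90%.

10.90 mass %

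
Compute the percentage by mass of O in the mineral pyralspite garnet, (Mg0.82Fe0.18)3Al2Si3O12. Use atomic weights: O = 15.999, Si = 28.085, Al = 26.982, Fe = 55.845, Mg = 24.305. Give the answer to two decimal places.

Formula mass = 2.46·24.305 + 0.54·55.845 + 2·26.982 + 3·28.085 + 12·15.999 = 420.154 g/mol, of which 191.988 g is O.
So O makes up 191.988/420.154 = 0.4569 of the mass, i.e. 45.69%.

45.69 wt%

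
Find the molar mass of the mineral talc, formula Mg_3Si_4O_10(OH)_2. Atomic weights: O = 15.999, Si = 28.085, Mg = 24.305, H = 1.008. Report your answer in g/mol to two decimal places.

M = 3·24.305 + 4·28.085 + 12·15.999 + 2·1.008

379.26 g/mol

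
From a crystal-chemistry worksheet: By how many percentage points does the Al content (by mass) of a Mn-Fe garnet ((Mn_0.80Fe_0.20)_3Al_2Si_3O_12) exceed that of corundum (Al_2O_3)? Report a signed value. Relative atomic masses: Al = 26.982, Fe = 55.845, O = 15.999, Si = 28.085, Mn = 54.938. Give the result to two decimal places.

M((Mn_0.80Fe_0.20)_3Al_2Si_3O_12) = 495.565 g/mol, so wt% Al = 53.964/495.565 × 100 = 10.89%.
M(Al_2O_3) = 101.961 g/mol, so wt% Al = 53.964/101.961 × 100 = 52.93%.
10.89 − 52.93 = -42.04 pp.

-42.04 percentage points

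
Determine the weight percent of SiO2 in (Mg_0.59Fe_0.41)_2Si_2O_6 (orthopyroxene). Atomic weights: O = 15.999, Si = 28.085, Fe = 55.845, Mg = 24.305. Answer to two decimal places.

53.02 wt%

Formula mass = 226.637 g/mol.
2 Si → 2.0000 mol SiO2 per formula unit; M(SiO2) = 60.083, so SiO2 mass = 120.166 g.
120.166/226.637 × 100 = 53.02 wt%.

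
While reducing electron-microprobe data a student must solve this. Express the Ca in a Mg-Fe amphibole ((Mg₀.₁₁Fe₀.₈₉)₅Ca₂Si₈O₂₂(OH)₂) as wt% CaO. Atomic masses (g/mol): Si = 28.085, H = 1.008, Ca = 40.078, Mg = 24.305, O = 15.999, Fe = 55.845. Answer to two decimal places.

11.77 wt%

M((Mg₀.₁₁Fe₀.₈₉)₅Ca₂Si₈O₂₂(OH)₂) = 952.706 g/mol; M(CaO) = 56.077 g/mol.
Moles CaO per formula unit = 2 Ca ÷ 1 = 2.0000.
CaO fraction = (2.0000 × 56.077) / 952.706 = 112.154/952.706 = 0.1177.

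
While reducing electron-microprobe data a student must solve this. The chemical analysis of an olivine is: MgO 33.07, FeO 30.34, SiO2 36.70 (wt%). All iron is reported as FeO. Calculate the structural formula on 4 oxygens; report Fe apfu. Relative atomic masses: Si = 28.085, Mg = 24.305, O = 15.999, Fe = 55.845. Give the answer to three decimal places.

MgO (M=40.304): mol = 0.82051; Mg = 0.82051, O = 0.82051.
FeO (M=71.844): mol = 0.42230; Fe = 0.42230, O = 0.42230.
SiO2 (M=60.083): mol = 0.61082; Si = 0.61082, O = 1.22164.
ΣO = 2.46445; factor = 4/ΣO = 1.62308.
Fe apfu = 0.42230 × 1.62308 = 0.685.

0.685 Fe apfu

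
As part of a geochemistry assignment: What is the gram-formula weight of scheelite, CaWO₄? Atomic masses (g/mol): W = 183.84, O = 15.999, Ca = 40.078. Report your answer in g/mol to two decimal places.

M = 1·40.078 + 1·183.84 + 4·15.999

287.91 g/mol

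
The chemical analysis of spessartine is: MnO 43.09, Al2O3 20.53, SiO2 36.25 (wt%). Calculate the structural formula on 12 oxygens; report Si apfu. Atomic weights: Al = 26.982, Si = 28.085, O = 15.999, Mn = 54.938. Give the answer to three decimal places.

MnO (M=70.937): mol = 0.60744; Mn = 0.60744, O = 0.60744.
Al2O3 (M=101.961): mol = 0.20135; Al = 0.40270, O = 0.60405.
SiO2 (M=60.083): mol = 0.60333; Si = 0.60333, O = 1.20666.
ΣO = 2.41815; factor = 12/ΣO = 4.96247.
Si apfu = 0.60333 × 4.96247 = 2.994.

2.994 Si apfu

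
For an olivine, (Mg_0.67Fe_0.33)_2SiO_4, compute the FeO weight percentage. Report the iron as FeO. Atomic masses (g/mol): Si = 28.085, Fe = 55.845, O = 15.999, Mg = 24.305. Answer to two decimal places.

29.36 wt%

Formula mass = 161.507 g/mol.
0.66 Fe → 0.6600 mol FeO per formula unit; M(FeO) = 71.844, so FeO mass = 47.417 g.
47.417/161.507 × 100 = 29.36 wt%.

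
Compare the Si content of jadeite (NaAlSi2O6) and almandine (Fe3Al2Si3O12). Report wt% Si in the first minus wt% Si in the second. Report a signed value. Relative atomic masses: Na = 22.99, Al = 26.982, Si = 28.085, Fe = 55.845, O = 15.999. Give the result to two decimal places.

10.86 percentage points

M(NaAlSi2O6) = 202.136 g/mol, so wt% Si = 56.170/202.136 × 100 = 27.79%.
M(Fe3Al2Si3O12) = 497.742 g/mol, so wt% Si = 84.255/497.742 × 100 = 16.93%.
27.79 − 16.93 = 10.86 pp.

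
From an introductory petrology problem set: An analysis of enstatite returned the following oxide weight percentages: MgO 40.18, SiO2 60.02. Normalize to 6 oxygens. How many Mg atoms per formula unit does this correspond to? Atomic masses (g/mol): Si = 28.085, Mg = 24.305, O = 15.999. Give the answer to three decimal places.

1.997 Mg apfu

MgO: 40.18/40.304 = 0.99692 mol → 0.99692 mol Mg, 0.99692 mol O.
SiO2: 60.02/60.083 = 0.99895 mol → 0.99895 mol Si, 1.99790 mol O.
Total oxygen = 2.99482 mol. Normalization factor = 6/2.99482 = 2.00346.
Mg per 6 O = 0.99692 × 2.00346 = 1.997.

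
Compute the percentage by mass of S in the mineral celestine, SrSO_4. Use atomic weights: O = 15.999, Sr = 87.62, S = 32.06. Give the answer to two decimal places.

M(SrSO_4) = 183.676 g/mol.
S contributes 1 × 32.06 = 32.060 g per mole.
32.060/183.676 = 0.1745 → 17.45%.

17.45 weight percent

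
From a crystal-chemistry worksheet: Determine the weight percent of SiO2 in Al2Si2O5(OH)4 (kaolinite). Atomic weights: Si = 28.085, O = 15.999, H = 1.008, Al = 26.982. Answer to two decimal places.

M(Al2Si2O5(OH)4) = 258.157 g/mol; M(SiO2) = 60.083 g/mol.
Moles SiO2 per formula unit = 2 Si ÷ 1 = 2.0000.
SiO2 fraction = (2.0000 × 60.083) / 258.157 = 120.166/258.157 = 0.4655.

46.55 wt%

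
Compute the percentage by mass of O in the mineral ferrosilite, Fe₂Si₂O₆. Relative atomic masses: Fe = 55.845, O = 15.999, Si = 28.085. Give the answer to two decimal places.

Molar mass of Fe₂Si₂O₆: 2×55.845 + 2×28.085 + 6×15.999 = 263.854 g/mol.
Mass of O per formula unit: 6 × 15.999 = 95.994 g.
Weight fraction O = 95.994 / 263.854 = 0.3638.

36.38 wt%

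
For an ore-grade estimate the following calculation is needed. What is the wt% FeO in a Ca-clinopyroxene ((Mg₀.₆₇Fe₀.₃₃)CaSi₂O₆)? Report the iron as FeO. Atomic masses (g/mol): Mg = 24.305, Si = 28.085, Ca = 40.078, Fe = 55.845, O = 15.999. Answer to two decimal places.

10.45 wt%

M((Mg₀.₆₇Fe₀.₃₃)CaSi₂O₆) = 226.955 g/mol; M(FeO) = 71.844 g/mol.
Moles FeO per formula unit = 0.33 Fe ÷ 1 = 0.3300.
FeO fraction = (0.3300 × 71.844) / 226.955 = 23.709/226.955 = 0.1045.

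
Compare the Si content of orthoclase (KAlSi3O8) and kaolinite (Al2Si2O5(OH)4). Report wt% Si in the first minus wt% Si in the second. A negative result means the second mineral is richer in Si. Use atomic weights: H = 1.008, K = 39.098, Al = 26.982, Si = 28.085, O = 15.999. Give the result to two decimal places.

8.51 percentage points

Si in KAlSi3O8: molar mass 278.327 g/mol; 3×28.085 = 84.255 g → 30.27 wt%.
Si in Al2Si2O5(OH)4: molar mass 258.157 g/mol; 2×28.085 = 56.170 g → 21.76 wt%.
Difference = 30.27 − 21.76 = 8.51 percentage points.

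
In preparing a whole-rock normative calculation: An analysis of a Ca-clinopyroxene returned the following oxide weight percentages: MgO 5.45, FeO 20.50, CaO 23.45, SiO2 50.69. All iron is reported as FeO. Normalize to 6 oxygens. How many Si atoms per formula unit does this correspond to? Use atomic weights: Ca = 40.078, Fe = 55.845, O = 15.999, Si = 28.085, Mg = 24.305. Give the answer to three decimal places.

MgO (M=40.304): mol = 0.13522; Mg = 0.13522, O = 0.13522.
FeO (M=71.844): mol = 0.28534; Fe = 0.28534, O = 0.28534.
CaO (M=56.077): mol = 0.41818; Ca = 0.41818, O = 0.41818.
SiO2 (M=60.083): mol = 0.84367; Si = 0.84367, O = 1.68734.
ΣO = 2.52608; factor = 6/ΣO = 2.37522.
Si apfu = 0.84367 × 2.37522 = 2.004.

2.004 Si apfu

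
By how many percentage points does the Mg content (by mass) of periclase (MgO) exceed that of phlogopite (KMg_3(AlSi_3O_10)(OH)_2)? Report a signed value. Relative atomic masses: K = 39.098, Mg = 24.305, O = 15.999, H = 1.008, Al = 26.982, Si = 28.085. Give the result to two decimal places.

42.83 percentage points

M(MgO) = 40.304 g/mol, so wt% Mg = 24.305/40.304 × 100 = 60.30%.
M(KMg_3(AlSi_3O_10)(OH)_2) = 417.254 g/mol, so wt% Mg = 72.915/417.254 × 100 = 17.47%.
60.30 − 17.47 = 42.83 pp.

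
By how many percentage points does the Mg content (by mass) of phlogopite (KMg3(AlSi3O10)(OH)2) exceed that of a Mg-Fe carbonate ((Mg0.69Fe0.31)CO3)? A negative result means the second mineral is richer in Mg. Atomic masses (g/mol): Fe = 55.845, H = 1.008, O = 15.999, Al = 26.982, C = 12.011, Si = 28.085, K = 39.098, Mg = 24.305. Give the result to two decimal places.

-0.35 percentage points

Mg in KMg3(AlSi3O10)(OH)2: molar mass 417.254 g/mol; 3×24.305 = 72.915 g → 17.47 wt%.
Mg in (Mg0.69Fe0.31)CO3: molar mass 94.090 g/mol; 0.69×24.305 = 16.770 g → 17.82 wt%.
Difference = 17.47 − 17.82 = -0.35 percentage points.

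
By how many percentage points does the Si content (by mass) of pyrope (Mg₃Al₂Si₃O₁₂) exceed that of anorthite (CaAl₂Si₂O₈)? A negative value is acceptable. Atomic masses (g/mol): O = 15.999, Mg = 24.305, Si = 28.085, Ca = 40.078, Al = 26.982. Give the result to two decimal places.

0.71 percentage points

M(Mg₃Al₂Si₃O₁₂) = 403.122 g/mol, so wt% Si = 84.255/403.122 × 100 = 20.90%.
M(CaAl₂Si₂O₈) = 278.204 g/mol, so wt% Si = 56.170/278.204 × 100 = 20.19%.
20.90 − 20.19 = 0.71 pp.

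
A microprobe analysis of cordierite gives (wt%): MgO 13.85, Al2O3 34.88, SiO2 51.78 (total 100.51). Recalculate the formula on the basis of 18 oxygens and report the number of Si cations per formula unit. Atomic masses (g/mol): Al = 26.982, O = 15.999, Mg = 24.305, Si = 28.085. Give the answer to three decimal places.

5.015 Si apfu

MgO: 13.85/40.304 = 0.34364 mol → 0.34364 mol Mg, 0.34364 mol O.
Al2O3: 34.88/101.961 = 0.34209 mol → 0.68418 mol Al, 1.02627 mol O.
SiO2: 51.78/60.083 = 0.86181 mol → 0.86181 mol Si, 1.72362 mol O.
Total oxygen = 3.09353 mol. Normalization factor = 18/3.09353 = 5.81860.
Si per 18 O = 0.86181 × 5.81860 = 5.015.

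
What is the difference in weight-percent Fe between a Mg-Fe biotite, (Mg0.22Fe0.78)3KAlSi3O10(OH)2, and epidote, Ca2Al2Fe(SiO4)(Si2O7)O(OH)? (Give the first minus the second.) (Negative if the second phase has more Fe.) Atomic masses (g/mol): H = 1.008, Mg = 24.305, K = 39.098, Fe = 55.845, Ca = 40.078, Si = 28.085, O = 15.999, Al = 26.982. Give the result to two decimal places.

First mineral: 130.677 g Fe in 491.058 g formula = 26.61 wt% Fe.
Second mineral: 55.845 g Fe in 483.215 g formula = 11.56 wt% Fe.
26.61% − 11.56% gives a difference of 15.05 percentage points.

15.05 percentage points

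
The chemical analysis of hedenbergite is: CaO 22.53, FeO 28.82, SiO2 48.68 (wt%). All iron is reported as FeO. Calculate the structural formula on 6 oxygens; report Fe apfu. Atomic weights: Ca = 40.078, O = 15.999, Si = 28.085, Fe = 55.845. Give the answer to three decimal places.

0.993 Fe apfu

22.53 wt% CaO ÷ 56.077 g/mol = 0.40177 mol, giving 0.40177 Ca and 0.40177 O.
28.82 wt% FeO ÷ 71.844 g/mol = 0.40115 mol, giving 0.40115 Fe and 0.40115 O.
48.68 wt% SiO2 ÷ 60.083 g/mol = 0.81021 mol, giving 0.81021 Si and 1.62042 O.
Oxygen sums to 2.42334; scaling by 6/2.42334 = 2.47592 puts the formula on 6 O.
Fe: 0.40115 × 2.47592 = 0.993 atoms per formula unit.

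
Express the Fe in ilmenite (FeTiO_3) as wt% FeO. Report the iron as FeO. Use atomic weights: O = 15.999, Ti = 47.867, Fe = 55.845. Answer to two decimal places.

M(FeTiO_3) = 151.709 g/mol; M(FeO) = 71.844 g/mol.
Moles FeO per formula unit = 1 Fe ÷ 1 = 1.0000.
FeO fraction = (1.0000 × 71.844) / 151.709 = 71.844/151.709 = 0.4736.

47.36 wt%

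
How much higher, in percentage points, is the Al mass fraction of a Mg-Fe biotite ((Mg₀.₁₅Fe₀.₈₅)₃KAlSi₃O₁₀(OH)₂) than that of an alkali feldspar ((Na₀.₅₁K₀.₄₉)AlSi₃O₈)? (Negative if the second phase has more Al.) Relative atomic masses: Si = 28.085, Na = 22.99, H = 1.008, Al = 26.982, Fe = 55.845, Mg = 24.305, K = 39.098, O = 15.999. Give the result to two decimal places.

-4.57 percentage points

M((Mg₀.₁₅Fe₀.₈₅)₃KAlSi₃O₁₀(OH)₂) = 497.681 g/mol, so wt% Al = 26.982/497.681 × 100 = 5.42%.
M((Na₀.₅₁K₀.₄₉)AlSi₃O₈) = 270.112 g/mol, so wt% Al = 26.982/270.112 × 100 = 9.99%.
5.42 − 9.99 = -4.57 pp.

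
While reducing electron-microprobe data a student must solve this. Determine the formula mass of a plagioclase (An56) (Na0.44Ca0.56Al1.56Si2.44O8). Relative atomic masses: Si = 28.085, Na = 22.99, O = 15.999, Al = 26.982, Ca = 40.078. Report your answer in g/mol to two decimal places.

Na: 0.44 × 22.99 = 10.1156
Ca: 0.56 × 40.078 = 22.4437
Al: 1.56 × 26.982 = 42.0919
Si: 2.44 × 28.085 = 68.5274
O: 8 × 15.999 = 127.9920
Summing the contributions gives the formula mass.

271.17 g/mol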